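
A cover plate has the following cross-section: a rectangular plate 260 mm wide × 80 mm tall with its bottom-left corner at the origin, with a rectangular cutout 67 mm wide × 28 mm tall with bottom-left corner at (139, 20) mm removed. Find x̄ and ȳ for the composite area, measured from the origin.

plate: A = 260 × 80 = 20800.00, centroid at (130.00, 40.00).
hole: A = −(67 × 28) = -1876.00, centroid at (172.50, 34.00).
ΣA = 18924.00 mm², ΣAx̄ = 2380390.00 mm³, ΣAȳ = 768216.00 mm³.
x̄ = 2380390.00/18924.00 = 125.79 mm; ȳ = 768216.00/18924.00 = 40.59 mm.

x̄ = 125.79 mm, ȳ = 40.59 mm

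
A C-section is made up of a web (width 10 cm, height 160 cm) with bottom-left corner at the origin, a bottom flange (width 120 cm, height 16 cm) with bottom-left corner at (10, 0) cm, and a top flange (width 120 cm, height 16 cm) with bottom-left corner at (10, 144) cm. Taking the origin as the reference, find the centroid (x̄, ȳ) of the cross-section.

Part | A | x̄ᵢ | ȳᵢ | A·x̄ᵢ | A·ȳᵢ
web | 1600.00 | 5.00 | 80.00 | 8000.00 | 128000.00
bottom flange | 1920.00 | 70.00 | 8.00 | 134400.00 | 15360.00
top flange | 1920.00 | 70.00 | 152.00 | 134400.00 | 291840.00
Σ | 5440.00 |  |  | 276800.00 | 435200.00
x̄ = 276800.00 / 5440.00 = 50.88 cm
ȳ = 435200.00 / 5440.00 = 80.00 cm

x̄ = 50.88 cm, ȳ = 80.00 cm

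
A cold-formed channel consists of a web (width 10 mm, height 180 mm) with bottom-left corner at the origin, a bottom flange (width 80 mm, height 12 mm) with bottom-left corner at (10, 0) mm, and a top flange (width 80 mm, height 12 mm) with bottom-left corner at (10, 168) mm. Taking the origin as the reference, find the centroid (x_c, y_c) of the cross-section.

x_c = 28.23 mm, y_c = 90.00 mm

Part | A | x̄ᵢ | ȳᵢ | A·x̄ᵢ | A·ȳᵢ
web | 1800.00 | 5.00 | 90.00 | 9000.00 | 162000.00
bottom flange | 960.00 | 50.00 | 6.00 | 48000.00 | 5760.00
top flange | 960.00 | 50.00 | 174.00 | 48000.00 | 167040.00
Σ | 3720.00 |  |  | 105000.00 | 334800.00
x_c = 105000.00 / 3720.00 = 28.23 mm
y_c = 334800.00 / 3720.00 = 90.00 mm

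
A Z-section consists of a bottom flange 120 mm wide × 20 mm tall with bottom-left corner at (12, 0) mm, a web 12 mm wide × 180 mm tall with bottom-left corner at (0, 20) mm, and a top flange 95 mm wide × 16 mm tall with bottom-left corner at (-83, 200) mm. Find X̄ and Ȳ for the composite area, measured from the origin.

bottom flange: A = 120 × 20 = 2400.00, centroid at (72.00, 10.00).
web: A = 12 × 180 = 2160.00, centroid at (6.00, 110.00).
top flange: A = 95 × 16 = 1520.00, centroid at (-35.50, 208.00).
ΣA = 6080.00 mm²
ΣAX̄ = (2400.00)(72.00) + (2160.00)(6.00) + (1520.00)(-35.50) = 131800.00 mm³
ΣAȲ = (2400.00)(10.00) + (2160.00)(110.00) + (1520.00)(208.00) = 577760.00 mm³
X̄ = 131800.00 / 6080.00 = 21.68 mm
Ȳ = 577760.00 / 6080.00 = 95.03 mm

X̄ = 21.68 mm, Ȳ = 95.03 mm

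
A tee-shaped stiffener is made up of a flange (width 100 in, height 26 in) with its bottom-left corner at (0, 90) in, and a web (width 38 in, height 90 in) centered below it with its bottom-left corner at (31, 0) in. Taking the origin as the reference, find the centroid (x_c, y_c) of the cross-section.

Part | A | x̄ᵢ | ȳᵢ | A·x̄ᵢ | A·ȳᵢ
web | 3420.00 | 50.00 | 45.00 | 171000.00 | 153900.00
flange | 2600.00 | 50.00 | 103.00 | 130000.00 | 267800.00
Σ | 6020.00 |  |  | 301000.00 | 421700.00
x_c = 301000.00 / 6020.00 = 50.00 in
y_c = 421700.00 / 6020.00 = 70.05 in

x_c = 50.00 in, y_c = 70.05 in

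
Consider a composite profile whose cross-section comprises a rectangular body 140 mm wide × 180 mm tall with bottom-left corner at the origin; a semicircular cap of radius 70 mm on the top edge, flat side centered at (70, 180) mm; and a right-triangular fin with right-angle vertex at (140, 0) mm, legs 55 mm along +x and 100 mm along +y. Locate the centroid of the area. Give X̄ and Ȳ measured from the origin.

X̄ = 76.81 mm, Ȳ = 111.48 mm

rectangular body: A = 140 × 180 = 25200.00, centroid at (70.00, 90.00).
semicircular top: A = ½π·70² = 7696.90, centroid at (70.00, 209.71).
triangular fin: A = ½·55·100 = 2750.00, centroid at (158.33, 33.33).
ΣA = 35646.90 mm², ΣAX̄ = 2738199.81 mm³, ΣAȲ = 3973775.69 mm³.
X̄ = 2738199.81/35646.90 = 76.81 mm; Ȳ = 3973775.69/35646.90 = 111.48 mm.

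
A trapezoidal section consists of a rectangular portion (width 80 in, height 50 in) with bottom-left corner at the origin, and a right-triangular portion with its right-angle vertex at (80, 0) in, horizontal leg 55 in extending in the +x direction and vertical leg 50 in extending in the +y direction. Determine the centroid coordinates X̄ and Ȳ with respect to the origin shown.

X̄ = 54.92 in, Ȳ = 22.87 in

rectangular portion: A = 80 × 50 = 4000.00, centroid at (40.00, 25.00).
triangular portion: A = ½·55·50 = 1375.00, centroid at (98.33, 16.67).
ΣA = 5375.00 in²
ΣAX̄ = (4000.00)(40.00) + (1375.00)(98.33) = 295208.33 in³
ΣAȲ = (4000.00)(25.00) + (1375.00)(16.67) = 122916.67 in³
X̄ = 295208.33 / 5375.00 = 54.92 in
Ȳ = 122916.67 / 5375.00 = 22.87 in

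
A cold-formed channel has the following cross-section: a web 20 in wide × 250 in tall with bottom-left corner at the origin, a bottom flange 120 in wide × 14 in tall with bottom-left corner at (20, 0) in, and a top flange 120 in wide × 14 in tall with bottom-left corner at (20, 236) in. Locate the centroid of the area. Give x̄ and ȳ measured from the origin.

x̄ = 38.13 in, ȳ = 125.00 in

Part | A | x̄ᵢ | ȳᵢ | A·x̄ᵢ | A·ȳᵢ
web | 5000.00 | 10.00 | 125.00 | 50000.00 | 625000.00
bottom flange | 1680.00 | 80.00 | 7.00 | 134400.00 | 11760.00
top flange | 1680.00 | 80.00 | 243.00 | 134400.00 | 408240.00
Σ | 8360.00 |  |  | 318800.00 | 1045000.00
x̄ = 318800.00 / 8360.00 = 38.13 in
ȳ = 1045000.00 / 8360.00 = 125.00 in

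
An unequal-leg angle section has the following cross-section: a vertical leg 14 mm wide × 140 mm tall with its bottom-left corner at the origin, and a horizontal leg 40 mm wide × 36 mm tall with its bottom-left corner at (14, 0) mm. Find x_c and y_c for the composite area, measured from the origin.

x_c = 18.44 mm, y_c = 47.98 mm

Part | A | x̄ᵢ | ȳᵢ | A·x̄ᵢ | A·ȳᵢ
vertical leg | 1960.00 | 7.00 | 70.00 | 13720.00 | 137200.00
horizontal leg | 1440.00 | 34.00 | 18.00 | 48960.00 | 25920.00
Σ | 3400.00 |  |  | 62680.00 | 163120.00
x_c = 62680.00 / 3400.00 = 18.44 mm
y_c = 163120.00 / 3400.00 = 47.98 mm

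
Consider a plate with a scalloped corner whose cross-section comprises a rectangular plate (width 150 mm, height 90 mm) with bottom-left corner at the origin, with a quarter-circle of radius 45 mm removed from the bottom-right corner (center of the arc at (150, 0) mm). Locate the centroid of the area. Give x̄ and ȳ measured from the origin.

x̄ = 67.53 mm, ȳ = 48.46 mm

plate: A = 150 × 90 = 13500.00, centroid at (75.00, 45.00).
removed quarter-circle: A = −¼π·45² = -1590.43, centroid at (130.90, 19.10).
ΣA = 11909.57 mm²
ΣAx̄ = (13500.00)(75.00) + (-1590.43)(130.90) = 804310.31 mm³
ΣAȳ = (13500.00)(45.00) + (-1590.43)(19.10) = 577125.00 mm³
x̄ = 804310.31 / 11909.57 = 67.53 mm
ȳ = 577125.00 / 11909.57 = 48.46 mm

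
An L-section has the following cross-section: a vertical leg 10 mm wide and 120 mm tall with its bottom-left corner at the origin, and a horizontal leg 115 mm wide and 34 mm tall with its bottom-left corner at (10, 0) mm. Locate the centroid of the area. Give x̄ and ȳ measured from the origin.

vertical leg: A = 10 × 120 = 1200.00, centroid at (5.00, 60.00).
horizontal leg: A = 115 × 34 = 3910.00, centroid at (67.50, 17.00).
ΣA = 5110.00 mm², ΣAx̄ = 269925.00 mm³, ΣAȳ = 138470.00 mm³.
x̄ = 269925.00/5110.00 = 52.82 mm; ȳ = 138470.00/5110.00 = 27.10 mm.

x̄ = 52.82 mm, ȳ = 27.10 mm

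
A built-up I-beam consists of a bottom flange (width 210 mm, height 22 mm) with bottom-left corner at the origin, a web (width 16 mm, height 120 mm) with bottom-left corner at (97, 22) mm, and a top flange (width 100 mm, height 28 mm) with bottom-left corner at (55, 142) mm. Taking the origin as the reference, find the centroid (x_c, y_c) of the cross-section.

bottom flange: A = 210 × 22 = 4620.00, centroid at (105.00, 11.00).
web: A = 16 × 120 = 1920.00, centroid at (105.00, 82.00).
top flange: A = 100 × 28 = 2800.00, centroid at (105.00, 156.00).
ΣA = 9340.00 mm²
ΣAx_c = (4620.00)(105.00) + (1920.00)(105.00) + (2800.00)(105.00) = 980700.00 mm³
ΣAy_c = (4620.00)(11.00) + (1920.00)(82.00) + (2800.00)(156.00) = 645060.00 mm³
x_c = 980700.00 / 9340.00 = 105.00 mm
y_c = 645060.00 / 9340.00 = 69.06 mm

x_c = 105.00 mm, y_c = 69.06 mm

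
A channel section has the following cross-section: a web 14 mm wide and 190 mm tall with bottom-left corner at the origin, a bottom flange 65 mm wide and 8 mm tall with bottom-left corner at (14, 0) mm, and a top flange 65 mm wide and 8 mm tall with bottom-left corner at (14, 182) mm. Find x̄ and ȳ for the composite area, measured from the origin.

x̄ = 18.10 mm, ȳ = 95.00 mm

Part | A | x̄ᵢ | ȳᵢ | A·x̄ᵢ | A·ȳᵢ
web | 2660.00 | 7.00 | 95.00 | 18620.00 | 252700.00
bottom flange | 520.00 | 46.50 | 4.00 | 24180.00 | 2080.00
top flange | 520.00 | 46.50 | 186.00 | 24180.00 | 96720.00
Σ | 3700.00 |  |  | 66980.00 | 351500.00
x̄ = 66980.00 / 3700.00 = 18.10 mm
ȳ = 351500.00 / 3700.00 = 95.00 mm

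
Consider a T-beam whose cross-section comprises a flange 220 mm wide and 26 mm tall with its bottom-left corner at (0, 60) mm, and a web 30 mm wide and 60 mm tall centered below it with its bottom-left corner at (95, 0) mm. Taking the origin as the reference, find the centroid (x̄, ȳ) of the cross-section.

x̄ = 110.00 mm, ȳ = 62.71 mm

web: A = 30 × 60 = 1800.00, centroid at (110.00, 30.00).
flange: A = 220 × 26 = 5720.00, centroid at (110.00, 73.00).
ΣA = 7520.00 mm², ΣAx̄ = 827200.00 mm³, ΣAȳ = 471560.00 mm³.
x̄ = 827200.00/7520.00 = 110.00 mm; ȳ = 471560.00/7520.00 = 62.71 mm.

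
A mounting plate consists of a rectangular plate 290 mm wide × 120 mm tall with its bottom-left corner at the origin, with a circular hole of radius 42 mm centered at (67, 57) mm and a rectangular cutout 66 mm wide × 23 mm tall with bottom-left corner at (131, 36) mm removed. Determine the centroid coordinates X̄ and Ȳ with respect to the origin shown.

Part | A | x̄ᵢ | ȳᵢ | A·x̄ᵢ | A·ȳᵢ
plate | 34800.00 | 145.00 | 60.00 | 5046000.00 | 2088000.00
hole 1 | -5541.77 | 67.00 | 57.00 | -371298.55 | -315880.86
hole 2 | -1518.00 | 164.00 | 47.50 | -248952.00 | -72105.00
Σ | 27740.23 |  |  | 4425749.45 | 1700014.14
X̄ = 4425749.45 / 27740.23 = 159.54 mm
Ȳ = 1700014.14 / 27740.23 = 61.28 mm

X̄ = 159.54 mm, Ȳ = 61.28 mm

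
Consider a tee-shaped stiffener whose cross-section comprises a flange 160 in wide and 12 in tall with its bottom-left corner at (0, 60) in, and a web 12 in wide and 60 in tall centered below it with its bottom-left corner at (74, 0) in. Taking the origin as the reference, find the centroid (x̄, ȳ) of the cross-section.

Part | A | x̄ᵢ | ȳᵢ | A·x̄ᵢ | A·ȳᵢ
web | 720.00 | 80.00 | 30.00 | 57600.00 | 21600.00
flange | 1920.00 | 80.00 | 66.00 | 153600.00 | 126720.00
Σ | 2640.00 |  |  | 211200.00 | 148320.00
x̄ = 211200.00 / 2640.00 = 80.00 in
ȳ = 148320.00 / 2640.00 = 56.18 in

x̄ = 80.00 in, ȳ = 56.18 in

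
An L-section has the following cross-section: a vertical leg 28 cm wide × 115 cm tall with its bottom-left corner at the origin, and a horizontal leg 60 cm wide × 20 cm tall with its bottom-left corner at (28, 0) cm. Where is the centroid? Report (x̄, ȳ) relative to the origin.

x̄ = 25.95 cm, ȳ = 44.60 cm

Part | A | x̄ᵢ | ȳᵢ | A·x̄ᵢ | A·ȳᵢ
vertical leg | 3220.00 | 14.00 | 57.50 | 45080.00 | 185150.00
horizontal leg | 1200.00 | 58.00 | 10.00 | 69600.00 | 12000.00
Σ | 4420.00 |  |  | 114680.00 | 197150.00
x̄ = 114680.00 / 4420.00 = 25.95 cm
ȳ = 197150.00 / 4420.00 = 44.60 cm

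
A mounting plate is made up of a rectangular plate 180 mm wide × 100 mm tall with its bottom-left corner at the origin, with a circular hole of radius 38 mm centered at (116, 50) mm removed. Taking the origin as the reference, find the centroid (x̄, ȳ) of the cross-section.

x̄ = 81.24 mm, ȳ = 50.00 mm

plate: A = 180 × 100 = 18000.00, centroid at (90.00, 50.00).
hole: A = −π·38² = -4536.46, centroid at (116.00, 50.00).
ΣA = 13463.54 mm², ΣAx̄ = 1093770.66 mm³, ΣAȳ = 673177.01 mm³.
x̄ = 1093770.66/13463.54 = 81.24 mm; ȳ = 673177.01/13463.54 = 50.00 mm.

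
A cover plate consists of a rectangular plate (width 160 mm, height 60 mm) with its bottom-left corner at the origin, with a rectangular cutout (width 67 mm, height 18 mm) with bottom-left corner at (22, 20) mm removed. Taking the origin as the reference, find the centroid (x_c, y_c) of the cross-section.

plate: A = 160 × 60 = 9600.00, centroid at (80.00, 30.00).
hole: A = −(67 × 18) = -1206.00, centroid at (55.50, 29.00).
ΣA = 8394.00 mm², ΣAx_c = 701067.00 mm³, ΣAy_c = 253026.00 mm³.
x_c = 701067.00/8394.00 = 83.52 mm; y_c = 253026.00/8394.00 = 30.14 mm.

x_c = 83.52 mm, y_c = 30.14 mm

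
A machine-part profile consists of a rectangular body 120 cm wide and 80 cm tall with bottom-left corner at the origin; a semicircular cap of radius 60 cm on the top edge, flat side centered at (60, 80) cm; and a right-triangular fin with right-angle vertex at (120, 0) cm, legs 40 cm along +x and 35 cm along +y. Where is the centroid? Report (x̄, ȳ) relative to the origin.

rectangular body: A = 120 × 80 = 9600.00, centroid at (60.00, 40.00).
semicircular top: A = ½π·60² = 5654.87, centroid at (60.00, 105.46).
triangular fin: A = ½·40·35 = 700.00, centroid at (133.33, 11.67).
ΣA = 15954.87 cm²
ΣAx̄ = (9600.00)(60.00) + (5654.87)(60.00) + (700.00)(133.33) = 1008625.34 cm³
ΣAȳ = (9600.00)(40.00) + (5654.87)(105.46) + (700.00)(11.67) = 988556.01 cm³
x̄ = 1008625.34 / 15954.87 = 63.22 cm
ȳ = 988556.01 / 15954.87 = 61.96 cm

x̄ = 63.22 cm, ȳ = 61.96 cm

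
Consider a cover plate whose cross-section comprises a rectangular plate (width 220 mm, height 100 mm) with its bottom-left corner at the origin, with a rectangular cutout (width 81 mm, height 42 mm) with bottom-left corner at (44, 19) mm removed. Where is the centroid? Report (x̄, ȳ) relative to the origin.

Part | A | x̄ᵢ | ȳᵢ | A·x̄ᵢ | A·ȳᵢ
plate | 22000.00 | 110.00 | 50.00 | 2420000.00 | 1100000.00
hole | -3402.00 | 84.50 | 40.00 | -287469.00 | -136080.00
Σ | 18598.00 |  |  | 2132531.00 | 963920.00
x̄ = 2132531.00 / 18598.00 = 114.66 mm
ȳ = 963920.00 / 18598.00 = 51.83 mm

x̄ = 114.66 mm, ȳ = 51.83 mm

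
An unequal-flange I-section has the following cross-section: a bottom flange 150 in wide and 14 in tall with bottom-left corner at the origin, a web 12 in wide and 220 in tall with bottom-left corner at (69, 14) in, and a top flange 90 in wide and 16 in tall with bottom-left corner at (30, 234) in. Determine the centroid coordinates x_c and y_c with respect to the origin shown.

x_c = 75.00 in, y_c = 111.74 in

bottom flange: A = 150 × 14 = 2100.00, centroid at (75.00, 7.00).
web: A = 12 × 220 = 2640.00, centroid at (75.00, 124.00).
top flange: A = 90 × 16 = 1440.00, centroid at (75.00, 242.00).
ΣA = 6180.00 in²
ΣAx_c = (2100.00)(75.00) + (2640.00)(75.00) + (1440.00)(75.00) = 463500.00 in³
ΣAy_c = (2100.00)(7.00) + (2640.00)(124.00) + (1440.00)(242.00) = 690540.00 in³
x_c = 463500.00 / 6180.00 = 75.00 in
y_c = 690540.00 / 6180.00 = 111.74 in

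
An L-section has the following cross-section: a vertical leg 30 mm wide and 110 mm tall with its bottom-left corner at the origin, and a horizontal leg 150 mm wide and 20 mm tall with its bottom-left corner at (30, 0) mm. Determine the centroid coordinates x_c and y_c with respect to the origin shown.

x_c = 57.86 mm, y_c = 33.57 mm

vertical leg: A = 30 × 110 = 3300.00, centroid at (15.00, 55.00).
horizontal leg: A = 150 × 20 = 3000.00, centroid at (105.00, 10.00).
ΣA = 6300.00 mm², ΣAx_c = 364500.00 mm³, ΣAy_c = 211500.00 mm³.
x_c = 364500.00/6300.00 = 57.86 mm; y_c = 211500.00/6300.00 = 33.57 mm.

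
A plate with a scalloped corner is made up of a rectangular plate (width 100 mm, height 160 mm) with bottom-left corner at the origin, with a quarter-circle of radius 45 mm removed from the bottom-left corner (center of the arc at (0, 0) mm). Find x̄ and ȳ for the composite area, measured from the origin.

plate: A = 100 × 160 = 16000.00, centroid at (50.00, 80.00).
removed quarter-circle: A = −¼π·45² = -1590.43, centroid at (19.10, 19.10).
ΣA = 14409.57 mm², ΣAx̄ = 769625.00 mm³, ΣAȳ = 1249625.00 mm³.
x̄ = 769625.00/14409.57 = 53.41 mm; ȳ = 1249625.00/14409.57 = 86.72 mm.

x̄ = 53.41 mm, ȳ = 86.72 mm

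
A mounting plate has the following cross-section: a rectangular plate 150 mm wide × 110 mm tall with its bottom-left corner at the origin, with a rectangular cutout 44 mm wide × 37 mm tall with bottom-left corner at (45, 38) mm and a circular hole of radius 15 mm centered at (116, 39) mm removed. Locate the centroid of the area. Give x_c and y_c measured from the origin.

x_c = 73.87 mm, y_c = 55.63 mm

plate: A = 150 × 110 = 16500.00, centroid at (75.00, 55.00).
hole 1: A = −(44 × 37) = -1628.00, centroid at (67.00, 56.50).
hole 2: A = −π·15² = -706.86, centroid at (116.00, 39.00).
ΣA = 14165.14 mm²
ΣAx_c = (16500.00)(75.00) + (-1628.00)(67.00) + (-706.86)(116.00) = 1046428.43 mm³
ΣAy_c = (16500.00)(55.00) + (-1628.00)(56.50) + (-706.86)(39.00) = 787950.52 mm³
x_c = 1046428.43 / 14165.14 = 73.87 mm
y_c = 787950.52 / 14165.14 = 55.63 mm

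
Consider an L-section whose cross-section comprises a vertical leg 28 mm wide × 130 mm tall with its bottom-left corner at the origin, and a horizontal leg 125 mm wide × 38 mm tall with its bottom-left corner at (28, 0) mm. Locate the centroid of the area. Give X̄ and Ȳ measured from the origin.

vertical leg: A = 28 × 130 = 3640.00, centroid at (14.00, 65.00).
horizontal leg: A = 125 × 38 = 4750.00, centroid at (90.50, 19.00).
ΣA = 8390.00 mm²
ΣAX̄ = (3640.00)(14.00) + (4750.00)(90.50) = 480835.00 mm³
ΣAȲ = (3640.00)(65.00) + (4750.00)(19.00) = 326850.00 mm³
X̄ = 480835.00 / 8390.00 = 57.31 mm
Ȳ = 326850.00 / 8390.00 = 38.96 mm

X̄ = 57.31 mm, Ȳ = 38.96 mm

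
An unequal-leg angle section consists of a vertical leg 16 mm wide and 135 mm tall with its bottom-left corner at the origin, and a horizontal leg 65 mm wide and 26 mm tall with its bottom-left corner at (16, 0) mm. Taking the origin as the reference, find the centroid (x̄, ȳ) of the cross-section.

x̄ = 25.78 mm, ȳ = 43.58 mm

vertical leg: A = 16 × 135 = 2160.00, centroid at (8.00, 67.50).
horizontal leg: A = 65 × 26 = 1690.00, centroid at (48.50, 13.00).
ΣA = 3850.00 mm²
ΣAx̄ = (2160.00)(8.00) + (1690.00)(48.50) = 99245.00 mm³
ΣAȳ = (2160.00)(67.50) + (1690.00)(13.00) = 167770.00 mm³
x̄ = 99245.00 / 3850.00 = 25.78 mm
ȳ = 167770.00 / 3850.00 = 43.58 mm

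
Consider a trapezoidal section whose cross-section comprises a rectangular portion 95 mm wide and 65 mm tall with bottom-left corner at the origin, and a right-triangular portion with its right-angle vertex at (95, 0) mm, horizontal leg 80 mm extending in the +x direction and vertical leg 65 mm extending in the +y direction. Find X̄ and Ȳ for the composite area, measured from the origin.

X̄ = 69.48 mm, Ȳ = 29.29 mm

rectangular portion: A = 95 × 65 = 6175.00, centroid at (47.50, 32.50).
triangular portion: A = ½·80·65 = 2600.00, centroid at (121.67, 21.67).
ΣA = 8775.00 mm², ΣAX̄ = 609645.83 mm³, ΣAȲ = 257020.83 mm³.
X̄ = 609645.83/8775.00 = 69.48 mm; Ȳ = 257020.83/8775.00 = 29.29 mm.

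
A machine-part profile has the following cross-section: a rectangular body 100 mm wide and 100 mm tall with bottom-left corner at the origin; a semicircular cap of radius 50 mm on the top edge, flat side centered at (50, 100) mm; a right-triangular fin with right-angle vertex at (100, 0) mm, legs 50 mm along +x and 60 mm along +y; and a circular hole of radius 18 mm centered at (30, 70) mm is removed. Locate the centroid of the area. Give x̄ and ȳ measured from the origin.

Part | A | x̄ᵢ | ȳᵢ | A·x̄ᵢ | A·ȳᵢ
rectangular body | 10000.00 | 50.00 | 50.00 | 500000.00 | 500000.00
semicircular top | 3926.99 | 50.00 | 121.22 | 196349.54 | 476032.42
triangular fin | 1500.00 | 116.67 | 20.00 | 175000.00 | 30000.00
hole | -1017.88 | 30.00 | 70.00 | -30536.28 | -71251.32
Σ | 14409.11 |  |  | 840813.26 | 934781.09
x̄ = 840813.26 / 14409.11 = 58.35 mm
ȳ = 934781.09 / 14409.11 = 64.87 mm

x̄ = 58.35 mm, ȳ = 64.87 mm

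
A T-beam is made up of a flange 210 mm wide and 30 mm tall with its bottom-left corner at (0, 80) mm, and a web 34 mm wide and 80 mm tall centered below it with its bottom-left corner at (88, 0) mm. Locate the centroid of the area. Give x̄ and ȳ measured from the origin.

Part | A | x̄ᵢ | ȳᵢ | A·x̄ᵢ | A·ȳᵢ
web | 2720.00 | 105.00 | 40.00 | 285600.00 | 108800.00
flange | 6300.00 | 105.00 | 95.00 | 661500.00 | 598500.00
Σ | 9020.00 |  |  | 947100.00 | 707300.00
x̄ = 947100.00 / 9020.00 = 105.00 mm
ȳ = 707300.00 / 9020.00 = 78.41 mm

x̄ = 105.00 mm, ȳ = 78.41 mm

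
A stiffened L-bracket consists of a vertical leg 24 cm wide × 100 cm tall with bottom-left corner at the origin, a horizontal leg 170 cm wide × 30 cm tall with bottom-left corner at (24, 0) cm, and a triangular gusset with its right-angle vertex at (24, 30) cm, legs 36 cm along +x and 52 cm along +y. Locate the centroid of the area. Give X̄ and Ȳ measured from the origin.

Part | A | x̄ᵢ | ȳᵢ | A·x̄ᵢ | A·ȳᵢ
vertical leg | 2400.00 | 12.00 | 50.00 | 28800.00 | 120000.00
horizontal leg | 5100.00 | 109.00 | 15.00 | 555900.00 | 76500.00
gusset | 936.00 | 36.00 | 47.33 | 33696.00 | 44304.00
Σ | 8436.00 |  |  | 618396.00 | 240804.00
X̄ = 618396.00 / 8436.00 = 73.30 cm
Ȳ = 240804.00 / 8436.00 = 28.54 cm

X̄ = 73.30 cm, Ȳ = 28.54 cm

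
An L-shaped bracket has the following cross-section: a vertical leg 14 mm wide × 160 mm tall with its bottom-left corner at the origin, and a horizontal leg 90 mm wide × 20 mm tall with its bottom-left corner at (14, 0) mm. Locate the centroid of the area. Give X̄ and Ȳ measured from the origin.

X̄ = 30.17 mm, Ȳ = 48.81 mm

vertical leg: A = 14 × 160 = 2240.00, centroid at (7.00, 80.00).
horizontal leg: A = 90 × 20 = 1800.00, centroid at (59.00, 10.00).
ΣA = 4040.00 mm², ΣAX̄ = 121880.00 mm³, ΣAȲ = 197200.00 mm³.
X̄ = 121880.00/4040.00 = 30.17 mm; Ȳ = 197200.00/4040.00 = 48.81 mm.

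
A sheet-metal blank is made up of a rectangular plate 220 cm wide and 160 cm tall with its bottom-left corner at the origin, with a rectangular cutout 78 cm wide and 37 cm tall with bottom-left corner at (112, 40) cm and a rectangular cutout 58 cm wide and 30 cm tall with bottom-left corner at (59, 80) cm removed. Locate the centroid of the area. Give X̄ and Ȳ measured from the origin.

X̄ = 107.38 cm, Ȳ = 81.18 cm

plate: A = 220 × 160 = 35200.00, centroid at (110.00, 80.00).
hole 1: A = −(78 × 37) = -2886.00, centroid at (151.00, 58.50).
hole 2: A = −(58 × 30) = -1740.00, centroid at (88.00, 95.00).
ΣA = 30574.00 cm²
ΣAX̄ = (35200.00)(110.00) + (-2886.00)(151.00) + (-1740.00)(88.00) = 3283094.00 cm³
ΣAȲ = (35200.00)(80.00) + (-2886.00)(58.50) + (-1740.00)(95.00) = 2481869.00 cm³
X̄ = 3283094.00 / 30574.00 = 107.38 cm
Ȳ = 2481869.00 / 30574.00 = 81.18 cm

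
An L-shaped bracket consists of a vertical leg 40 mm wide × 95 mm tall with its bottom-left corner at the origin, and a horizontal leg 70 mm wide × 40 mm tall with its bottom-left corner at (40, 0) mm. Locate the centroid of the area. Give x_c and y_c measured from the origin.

x_c = 43.33 mm, y_c = 35.83 mm

Part | A | x̄ᵢ | ȳᵢ | A·x̄ᵢ | A·ȳᵢ
vertical leg | 3800.00 | 20.00 | 47.50 | 76000.00 | 180500.00
horizontal leg | 2800.00 | 75.00 | 20.00 | 210000.00 | 56000.00
Σ | 6600.00 |  |  | 286000.00 | 236500.00
x_c = 286000.00 / 6600.00 = 43.33 mm
y_c = 236500.00 / 6600.00 = 35.83 mm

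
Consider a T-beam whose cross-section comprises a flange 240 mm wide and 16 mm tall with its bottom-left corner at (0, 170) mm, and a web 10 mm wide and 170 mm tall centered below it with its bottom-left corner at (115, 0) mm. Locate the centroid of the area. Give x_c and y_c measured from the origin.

web: A = 10 × 170 = 1700.00, centroid at (120.00, 85.00).
flange: A = 240 × 16 = 3840.00, centroid at (120.00, 178.00).
ΣA = 5540.00 mm², ΣAx_c = 664800.00 mm³, ΣAy_c = 828020.00 mm³.
x_c = 664800.00/5540.00 = 120.00 mm; y_c = 828020.00/5540.00 = 149.46 mm.

x_c = 120.00 mm, y_c = 149.46 mm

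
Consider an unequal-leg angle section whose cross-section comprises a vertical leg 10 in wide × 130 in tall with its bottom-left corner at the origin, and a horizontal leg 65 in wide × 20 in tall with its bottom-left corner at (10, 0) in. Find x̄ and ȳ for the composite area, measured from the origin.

vertical leg: A = 10 × 130 = 1300.00, centroid at (5.00, 65.00).
horizontal leg: A = 65 × 20 = 1300.00, centroid at (42.50, 10.00).
ΣA = 2600.00 in², ΣAx̄ = 61750.00 in³, ΣAȳ = 97500.00 in³.
x̄ = 61750.00/2600.00 = 23.75 in; ȳ = 97500.00/2600.00 = 37.50 in.

x̄ = 23.75 in, ȳ = 37.50 in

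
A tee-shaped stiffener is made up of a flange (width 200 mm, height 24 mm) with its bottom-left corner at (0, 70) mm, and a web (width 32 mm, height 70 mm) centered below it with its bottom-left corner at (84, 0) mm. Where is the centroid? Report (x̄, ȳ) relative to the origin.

web: A = 32 × 70 = 2240.00, centroid at (100.00, 35.00).
flange: A = 200 × 24 = 4800.00, centroid at (100.00, 82.00).
ΣA = 7040.00 mm²
ΣAx̄ = (2240.00)(100.00) + (4800.00)(100.00) = 704000.00 mm³
ΣAȳ = (2240.00)(35.00) + (4800.00)(82.00) = 472000.00 mm³
x̄ = 704000.00 / 7040.00 = 100.00 mm
ȳ = 472000.00 / 7040.00 = 67.05 mm

x̄ = 100.00 mm, ȳ = 67.05 mm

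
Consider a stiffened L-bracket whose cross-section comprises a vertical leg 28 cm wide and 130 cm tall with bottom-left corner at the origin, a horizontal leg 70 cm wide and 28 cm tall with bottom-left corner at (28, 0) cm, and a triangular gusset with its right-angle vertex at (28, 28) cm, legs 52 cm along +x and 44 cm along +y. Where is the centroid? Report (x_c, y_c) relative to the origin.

x_c = 33.56 cm, y_c = 46.39 cm

vertical leg: A = 28 × 130 = 3640.00, centroid at (14.00, 65.00).
horizontal leg: A = 70 × 28 = 1960.00, centroid at (63.00, 14.00).
gusset: A = ½·52·44 = 1144.00, centroid at (45.33, 42.67).
ΣA = 6744.00 cm², ΣAx_c = 226301.33 cm³, ΣAy_c = 312850.67 cm³.
x_c = 226301.33/6744.00 = 33.56 cm; y_c = 312850.67/6744.00 = 46.39 cm.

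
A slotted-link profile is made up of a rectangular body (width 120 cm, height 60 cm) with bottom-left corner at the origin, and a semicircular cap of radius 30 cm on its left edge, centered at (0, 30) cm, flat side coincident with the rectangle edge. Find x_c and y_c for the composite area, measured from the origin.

x_c = 48.06 cm, y_c = 30.00 cm

Part | A | x̄ᵢ | ȳᵢ | A·x̄ᵢ | A·ȳᵢ
rectangular body | 7200.00 | 60.00 | 30.00 | 432000.00 | 216000.00
semicircular end | 1413.72 | -12.73 | 30.00 | -18000.00 | 42411.50
Σ | 8613.72 |  |  | 414000.00 | 258411.50
x_c = 414000.00 / 8613.72 = 48.06 cm
y_c = 258411.50 / 8613.72 = 30.00 cm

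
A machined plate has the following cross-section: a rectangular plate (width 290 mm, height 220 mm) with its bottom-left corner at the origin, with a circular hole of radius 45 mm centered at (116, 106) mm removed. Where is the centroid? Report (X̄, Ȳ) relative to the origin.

X̄ = 148.21 mm, Ȳ = 110.44 mm

Part | A | x̄ᵢ | ȳᵢ | A·x̄ᵢ | A·ȳᵢ
plate | 63800.00 | 145.00 | 110.00 | 9251000.00 | 7018000.00
hole | -6361.73 | 116.00 | 106.00 | -737960.11 | -674342.86
Σ | 57438.27 |  |  | 8513039.89 | 6343657.14
X̄ = 8513039.89 / 57438.27 = 148.21 mm
Ȳ = 6343657.14 / 57438.27 = 110.44 mm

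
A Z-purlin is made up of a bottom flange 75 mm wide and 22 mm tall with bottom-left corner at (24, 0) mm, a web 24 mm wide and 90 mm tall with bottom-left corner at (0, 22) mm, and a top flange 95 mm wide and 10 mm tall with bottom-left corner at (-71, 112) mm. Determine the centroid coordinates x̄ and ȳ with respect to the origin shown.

x̄ = 22.07 mm, ȳ = 57.57 mm

Part | A | x̄ᵢ | ȳᵢ | A·x̄ᵢ | A·ȳᵢ
bottom flange | 1650.00 | 61.50 | 11.00 | 101475.00 | 18150.00
web | 2160.00 | 12.00 | 67.00 | 25920.00 | 144720.00
top flange | 950.00 | -23.50 | 117.00 | -22325.00 | 111150.00
Σ | 4760.00 |  |  | 105070.00 | 274020.00
x̄ = 105070.00 / 4760.00 = 22.07 mm
ȳ = 274020.00 / 4760.00 = 57.57 mm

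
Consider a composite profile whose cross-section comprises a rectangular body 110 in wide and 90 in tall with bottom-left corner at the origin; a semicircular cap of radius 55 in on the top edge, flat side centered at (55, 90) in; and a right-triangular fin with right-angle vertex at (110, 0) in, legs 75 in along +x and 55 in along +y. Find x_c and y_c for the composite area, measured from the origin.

x_c = 64.87 in, y_c = 61.14 in

rectangular body: A = 110 × 90 = 9900.00, centroid at (55.00, 45.00).
semicircular top: A = ½π·55² = 4751.66, centroid at (55.00, 113.34).
triangular fin: A = ½·75·55 = 2062.50, centroid at (135.00, 18.33).
ΣA = 16714.16 in²
ΣAx_c = (9900.00)(55.00) + (4751.66)(55.00) + (2062.50)(135.00) = 1084278.74 in³
ΣAy_c = (9900.00)(45.00) + (4751.66)(113.34) + (2062.50)(18.33) = 1021878.47 in³
x_c = 1084278.74 / 16714.16 = 64.87 in
y_c = 1021878.47 / 16714.16 = 61.14 in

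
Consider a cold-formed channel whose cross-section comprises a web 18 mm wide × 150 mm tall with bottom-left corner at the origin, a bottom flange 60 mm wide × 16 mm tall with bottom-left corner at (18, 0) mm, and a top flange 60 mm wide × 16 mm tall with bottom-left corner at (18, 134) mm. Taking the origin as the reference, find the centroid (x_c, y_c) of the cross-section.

x_c = 25.21 mm, y_c = 75.00 mm

Part | A | x̄ᵢ | ȳᵢ | A·x̄ᵢ | A·ȳᵢ
web | 2700.00 | 9.00 | 75.00 | 24300.00 | 202500.00
bottom flange | 960.00 | 48.00 | 8.00 | 46080.00 | 7680.00
top flange | 960.00 | 48.00 | 142.00 | 46080.00 | 136320.00
Σ | 4620.00 |  |  | 116460.00 | 346500.00
x_c = 116460.00 / 4620.00 = 25.21 mm
y_c = 346500.00 / 4620.00 = 75.00 mm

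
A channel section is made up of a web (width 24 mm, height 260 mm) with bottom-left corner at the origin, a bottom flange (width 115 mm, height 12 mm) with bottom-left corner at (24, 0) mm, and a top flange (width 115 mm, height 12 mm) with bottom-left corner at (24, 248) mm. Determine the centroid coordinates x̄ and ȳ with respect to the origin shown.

web: A = 24 × 260 = 6240.00, centroid at (12.00, 130.00).
bottom flange: A = 115 × 12 = 1380.00, centroid at (81.50, 6.00).
top flange: A = 115 × 12 = 1380.00, centroid at (81.50, 254.00).
ΣA = 9000.00 mm², ΣAx̄ = 299820.00 mm³, ΣAȳ = 1170000.00 mm³.
x̄ = 299820.00/9000.00 = 33.31 mm; ȳ = 1170000.00/9000.00 = 130.00 mm.

x̄ = 33.31 mm, ȳ = 130.00 mm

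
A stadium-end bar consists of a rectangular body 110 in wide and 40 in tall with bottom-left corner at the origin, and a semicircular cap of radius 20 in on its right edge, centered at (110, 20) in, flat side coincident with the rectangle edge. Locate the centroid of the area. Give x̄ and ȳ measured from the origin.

x̄ = 62.93 in, ȳ = 20.00 in

rectangular body: A = 110 × 40 = 4400.00, centroid at (55.00, 20.00).
semicircular end: A = ½π·20² = 628.32, centroid at (118.49, 20.00).
ΣA = 5028.32 in²
ΣAx̄ = (4400.00)(55.00) + (628.32)(118.49) = 316448.37 in³
ΣAȳ = (4400.00)(20.00) + (628.32)(20.00) = 100566.37 in³
x̄ = 316448.37 / 5028.32 = 62.93 in
ȳ = 100566.37 / 5028.32 = 20.00 in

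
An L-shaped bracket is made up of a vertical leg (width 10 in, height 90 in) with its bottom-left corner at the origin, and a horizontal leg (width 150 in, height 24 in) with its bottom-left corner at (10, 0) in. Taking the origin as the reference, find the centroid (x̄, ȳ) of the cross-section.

x̄ = 69.00 in, ȳ = 18.60 in

vertical leg: A = 10 × 90 = 900.00, centroid at (5.00, 45.00).
horizontal leg: A = 150 × 24 = 3600.00, centroid at (85.00, 12.00).
ΣA = 4500.00 in²
ΣAx̄ = (900.00)(5.00) + (3600.00)(85.00) = 310500.00 in³
ΣAȳ = (900.00)(45.00) + (3600.00)(12.00) = 83700.00 in³
x̄ = 310500.00 / 4500.00 = 69.00 in
ȳ = 83700.00 / 4500.00 = 18.60 in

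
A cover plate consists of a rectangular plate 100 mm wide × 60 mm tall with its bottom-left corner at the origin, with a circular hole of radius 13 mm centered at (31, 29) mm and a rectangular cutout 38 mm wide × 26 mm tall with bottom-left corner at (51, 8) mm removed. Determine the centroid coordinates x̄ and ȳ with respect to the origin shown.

Part | A | x̄ᵢ | ȳᵢ | A·x̄ᵢ | A·ȳᵢ
plate | 6000.00 | 50.00 | 30.00 | 300000.00 | 180000.00
hole 1 | -530.93 | 31.00 | 29.00 | -16458.80 | -15396.95
hole 2 | -988.00 | 70.00 | 21.00 | -69160.00 | -20748.00
Σ | 4481.07 |  |  | 214381.20 | 143855.05
x̄ = 214381.20 / 4481.07 = 47.84 mm
ȳ = 143855.05 / 4481.07 = 32.10 mm

x̄ = 47.84 mm, ȳ = 32.10 mm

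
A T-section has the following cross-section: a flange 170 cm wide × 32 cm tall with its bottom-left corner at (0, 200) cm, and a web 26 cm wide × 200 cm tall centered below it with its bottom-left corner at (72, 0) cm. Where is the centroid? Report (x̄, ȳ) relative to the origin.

web: A = 26 × 200 = 5200.00, centroid at (85.00, 100.00).
flange: A = 170 × 32 = 5440.00, centroid at (85.00, 216.00).
ΣA = 10640.00 cm²
ΣAx̄ = (5200.00)(85.00) + (5440.00)(85.00) = 904400.00 cm³
ΣAȳ = (5200.00)(100.00) + (5440.00)(216.00) = 1695040.00 cm³
x̄ = 904400.00 / 10640.00 = 85.00 cm
ȳ = 1695040.00 / 10640.00 = 159.31 cm

x̄ = 85.00 cm, ȳ = 159.31 cm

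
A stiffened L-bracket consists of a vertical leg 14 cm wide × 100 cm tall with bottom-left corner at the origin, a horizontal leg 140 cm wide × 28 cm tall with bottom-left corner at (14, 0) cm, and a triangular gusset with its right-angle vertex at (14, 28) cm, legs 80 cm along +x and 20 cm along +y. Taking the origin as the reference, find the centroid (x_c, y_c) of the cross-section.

x_c = 60.72 cm, y_c = 24.94 cm

vertical leg: A = 14 × 100 = 1400.00, centroid at (7.00, 50.00).
horizontal leg: A = 140 × 28 = 3920.00, centroid at (84.00, 14.00).
gusset: A = ½·80·20 = 800.00, centroid at (40.67, 34.67).
ΣA = 6120.00 cm²
ΣAx_c = (1400.00)(7.00) + (3920.00)(84.00) + (800.00)(40.67) = 371613.33 cm³
ΣAy_c = (1400.00)(50.00) + (3920.00)(14.00) + (800.00)(34.67) = 152613.33 cm³
x_c = 371613.33 / 6120.00 = 60.72 cm
y_c = 152613.33 / 6120.00 = 24.94 cm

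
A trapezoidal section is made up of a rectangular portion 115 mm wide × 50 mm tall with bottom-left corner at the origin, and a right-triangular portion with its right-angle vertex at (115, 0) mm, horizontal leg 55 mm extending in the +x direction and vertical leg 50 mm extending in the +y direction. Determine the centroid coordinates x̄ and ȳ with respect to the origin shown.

x̄ = 72.13 mm, ȳ = 23.39 mm

Part | A | x̄ᵢ | ȳᵢ | A·x̄ᵢ | A·ȳᵢ
rectangular portion | 5750.00 | 57.50 | 25.00 | 330625.00 | 143750.00
triangular portion | 1375.00 | 133.33 | 16.67 | 183333.33 | 22916.67
Σ | 7125.00 |  |  | 513958.33 | 166666.67
x̄ = 513958.33 / 7125.00 = 72.13 mm
ȳ = 166666.67 / 7125.00 = 23.39 mm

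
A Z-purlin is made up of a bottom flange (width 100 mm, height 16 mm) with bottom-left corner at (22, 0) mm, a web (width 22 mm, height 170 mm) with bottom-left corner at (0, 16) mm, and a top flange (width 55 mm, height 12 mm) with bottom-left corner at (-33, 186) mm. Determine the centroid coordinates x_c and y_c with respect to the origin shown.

x_c = 25.45 mm, y_c = 86.21 mm

bottom flange: A = 100 × 16 = 1600.00, centroid at (72.00, 8.00).
web: A = 22 × 170 = 3740.00, centroid at (11.00, 101.00).
top flange: A = 55 × 12 = 660.00, centroid at (-5.50, 192.00).
ΣA = 6000.00 mm²
ΣAx_c = (1600.00)(72.00) + (3740.00)(11.00) + (660.00)(-5.50) = 152710.00 mm³
ΣAy_c = (1600.00)(8.00) + (3740.00)(101.00) + (660.00)(192.00) = 517260.00 mm³
x_c = 152710.00 / 6000.00 = 25.45 mm
y_c = 517260.00 / 6000.00 = 86.21 mm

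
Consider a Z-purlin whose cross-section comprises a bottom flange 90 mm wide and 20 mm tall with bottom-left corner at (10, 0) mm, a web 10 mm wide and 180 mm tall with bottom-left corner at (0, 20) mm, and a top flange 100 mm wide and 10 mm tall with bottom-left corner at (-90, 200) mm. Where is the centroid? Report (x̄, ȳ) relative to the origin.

x̄ = 14.78 mm, ȳ = 91.52 mm

bottom flange: A = 90 × 20 = 1800.00, centroid at (55.00, 10.00).
web: A = 10 × 180 = 1800.00, centroid at (5.00, 110.00).
top flange: A = 100 × 10 = 1000.00, centroid at (-40.00, 205.00).
ΣA = 4600.00 mm², ΣAx̄ = 68000.00 mm³, ΣAȳ = 421000.00 mm³.
x̄ = 68000.00/4600.00 = 14.78 mm; ȳ = 421000.00/4600.00 = 91.52 mm.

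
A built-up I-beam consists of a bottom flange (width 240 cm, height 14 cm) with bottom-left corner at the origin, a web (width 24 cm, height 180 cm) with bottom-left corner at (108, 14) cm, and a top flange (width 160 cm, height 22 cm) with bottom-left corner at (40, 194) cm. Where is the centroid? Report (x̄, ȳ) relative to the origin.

x̄ = 120.00 cm, ȳ = 106.64 cm

bottom flange: A = 240 × 14 = 3360.00, centroid at (120.00, 7.00).
web: A = 24 × 180 = 4320.00, centroid at (120.00, 104.00).
top flange: A = 160 × 22 = 3520.00, centroid at (120.00, 205.00).
ΣA = 11200.00 cm²
ΣAx̄ = (3360.00)(120.00) + (4320.00)(120.00) + (3520.00)(120.00) = 1344000.00 cm³
ΣAȳ = (3360.00)(7.00) + (4320.00)(104.00) + (3520.00)(205.00) = 1194400.00 cm³
x̄ = 1344000.00 / 11200.00 = 120.00 cm
ȳ = 1194400.00 / 11200.00 = 106.64 cm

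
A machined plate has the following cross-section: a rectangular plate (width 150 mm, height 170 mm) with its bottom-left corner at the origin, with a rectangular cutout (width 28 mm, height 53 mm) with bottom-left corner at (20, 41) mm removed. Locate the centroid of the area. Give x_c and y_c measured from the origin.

x_c = 77.53 mm, y_c = 86.08 mm

plate: A = 150 × 170 = 25500.00, centroid at (75.00, 85.00).
hole: A = −(28 × 53) = -1484.00, centroid at (34.00, 67.50).
ΣA = 24016.00 mm²
ΣAx_c = (25500.00)(75.00) + (-1484.00)(34.00) = 1862044.00 mm³
ΣAy_c = (25500.00)(85.00) + (-1484.00)(67.50) = 2067330.00 mm³
x_c = 1862044.00 / 24016.00 = 77.53 mm
y_c = 2067330.00 / 24016.00 = 86.08 mm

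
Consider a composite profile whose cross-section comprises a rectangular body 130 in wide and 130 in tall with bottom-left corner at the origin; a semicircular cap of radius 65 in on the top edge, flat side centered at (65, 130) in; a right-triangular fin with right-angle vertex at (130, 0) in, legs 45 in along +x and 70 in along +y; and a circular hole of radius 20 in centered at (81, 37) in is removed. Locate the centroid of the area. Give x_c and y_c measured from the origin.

Part | A | x̄ᵢ | ȳᵢ | A·x̄ᵢ | A·ȳᵢ
rectangular body | 16900.00 | 65.00 | 65.00 | 1098500.00 | 1098500.00
semicircular top | 6636.61 | 65.00 | 157.59 | 431379.94 | 1045843.22
triangular fin | 1575.00 | 145.00 | 23.33 | 228375.00 | 36750.00
hole | -1256.64 | 81.00 | 37.00 | -101787.60 | -46495.57
Σ | 23854.98 |  |  | 1656467.34 | 2134597.64
x_c = 1656467.34 / 23854.98 = 69.44 in
y_c = 2134597.64 / 23854.98 = 89.48 in

x_c = 69.44 in, y_c = 89.48 in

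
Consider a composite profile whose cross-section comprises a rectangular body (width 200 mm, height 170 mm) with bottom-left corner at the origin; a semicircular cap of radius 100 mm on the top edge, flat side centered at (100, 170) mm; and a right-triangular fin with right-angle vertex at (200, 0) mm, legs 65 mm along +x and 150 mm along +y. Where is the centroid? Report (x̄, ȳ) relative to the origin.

x̄ = 110.87 mm, ȳ = 118.55 mm

rectangular body: A = 200 × 170 = 34000.00, centroid at (100.00, 85.00).
semicircular top: A = ½π·100² = 15707.96, centroid at (100.00, 212.44).
triangular fin: A = ½·65·150 = 4875.00, centroid at (221.67, 50.00).
ΣA = 54582.96 mm², ΣAx̄ = 6051421.33 mm³, ΣAȳ = 6470770.42 mm³.
x̄ = 6051421.33/54582.96 = 110.87 mm; ȳ = 6470770.42/54582.96 = 118.55 mm.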